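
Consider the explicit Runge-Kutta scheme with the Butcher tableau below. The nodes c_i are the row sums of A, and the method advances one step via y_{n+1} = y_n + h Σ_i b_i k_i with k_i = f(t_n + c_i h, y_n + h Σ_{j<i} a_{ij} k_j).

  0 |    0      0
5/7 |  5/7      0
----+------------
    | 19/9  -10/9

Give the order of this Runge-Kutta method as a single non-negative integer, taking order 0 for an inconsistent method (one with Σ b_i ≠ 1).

b = (19/9, -10/9)
c = (0, 5/7)
Σ b_i: 19/9·1 + (-10/9)·1 = 1 ✓
b·c: (-10/9)·5/7 = -50/63 ≠ 1/2 ⇒ order 1.

1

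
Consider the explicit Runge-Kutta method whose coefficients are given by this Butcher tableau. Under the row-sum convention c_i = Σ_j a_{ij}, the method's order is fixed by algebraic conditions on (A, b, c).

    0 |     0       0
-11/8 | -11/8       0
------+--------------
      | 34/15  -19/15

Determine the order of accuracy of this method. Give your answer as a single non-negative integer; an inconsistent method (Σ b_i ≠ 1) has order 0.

b = (34/15, -19/15)
c = (0, -11/8)
Σ b_i: 34/15·1 + (-19/15)·1 = 1 ✓
b·c: (-19/15)·(-11/8) = 209/120 ≠ 1/2 ⇒ order 1.

1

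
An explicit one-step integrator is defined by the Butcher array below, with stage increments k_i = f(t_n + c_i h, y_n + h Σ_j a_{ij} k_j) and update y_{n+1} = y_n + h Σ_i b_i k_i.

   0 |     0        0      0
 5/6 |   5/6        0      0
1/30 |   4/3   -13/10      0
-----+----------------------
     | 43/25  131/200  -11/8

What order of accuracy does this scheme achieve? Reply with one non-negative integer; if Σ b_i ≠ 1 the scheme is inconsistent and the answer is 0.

b = (43/25, 131/200, -11/8)
c = (0, 5/6, 1/30)
Ac = (0, 0, -13/12)
Σ b_i: 43/25·1 + 131/200·1 + (-11/8)·1 = 1 ✓
b·c: 131/200·5/6 + (-11/8)·1/30 = 1/2 ✓
b·c²: 131/200·25/36 + (-11/8)·1/900 = 34/75 ≠ 1/3 ⇒ order 2.
b·Ac: (-11/8)·(-13/12) = 143/96 ≠ 1/6

2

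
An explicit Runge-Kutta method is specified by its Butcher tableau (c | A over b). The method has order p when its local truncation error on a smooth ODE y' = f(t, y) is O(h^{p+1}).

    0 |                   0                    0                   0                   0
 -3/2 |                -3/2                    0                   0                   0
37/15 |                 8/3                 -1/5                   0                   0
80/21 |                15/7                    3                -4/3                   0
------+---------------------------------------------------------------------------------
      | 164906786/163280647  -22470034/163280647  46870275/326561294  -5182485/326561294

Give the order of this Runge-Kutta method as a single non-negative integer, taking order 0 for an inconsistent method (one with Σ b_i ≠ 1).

b = (164906786/163280647, -22470034/163280647, 46870275/326561294, -5182485/326561294)
c = (0, -3/2, 37/15, 80/21)
Ac = (0, 0, 3/10, -701/90)
Σ b_i: 164906786/163280647·1 + (-22470034/163280647)·1 + 46870275/326561294·1 + (-5182485/326561294)·1 = 1 ✓
b·c: (-22470034/163280647)·(-3/2) + 46870275/326561294·37/15 + (-5182485/326561294)·80/21 = 1/2 ✓
b·c²: (-22470034/163280647)·9/4 + 46870275/326561294·1369/225 + (-5182485/326561294)·6400/441 = 1/3 ✓
b·Ac: 46870275/326561294·3/10 + (-5182485/326561294)·(-701/90) = 1/6 ✓
b·c³: (-22470034/163280647)·(-27/8) + 46870275/326561294·50653/3375 + (-5182485/326561294)·512000/9261 = 358217293639/205733615220 ≠ 1/4 ⇒ order 3.
b·(c∘Ac): 46870275/326561294·37/50 + (-5182485/326561294)·(-5608/189) = 3392252623/5878103292 ≠ 1/8
b·Ac²: 46870275/326561294·(-9/20) + (-5182485/326561294)·(-3679/2700) = -1262700727/29390516460 ≠ 1/12
b·A²c: (-5182485/326561294)·(-2/5) = 1036497/163280647 ≠ 1/24

3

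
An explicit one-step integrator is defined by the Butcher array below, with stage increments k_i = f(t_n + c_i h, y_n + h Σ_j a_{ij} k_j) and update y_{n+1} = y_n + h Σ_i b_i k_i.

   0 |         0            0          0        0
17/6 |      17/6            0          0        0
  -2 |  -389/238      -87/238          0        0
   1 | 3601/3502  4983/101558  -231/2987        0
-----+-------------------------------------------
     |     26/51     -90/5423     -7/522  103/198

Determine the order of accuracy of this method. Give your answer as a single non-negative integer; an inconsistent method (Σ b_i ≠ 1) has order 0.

4

b = (26/51, -90/5423, -7/522, 103/198)
c = (0, 17/6, -2, 1)
Ac = (0, 0, -29/28, 121/412)
Σ b_i: 26/51·1 + (-90/5423)·1 + (-7/522)·1 + 103/198·1 = 1 ✓
b·c: (-90/5423)·17/6 + (-7/522)·(-2) + 103/198·1 = 1/2 ✓
b·c²: (-90/5423)·289/36 + (-7/522)·4 + 103/198·1 = 1/3 ✓
b·Ac: (-7/522)·(-29/28) + 103/198·121/412 = 1/6 ✓
b·c³: (-90/5423)·4913/216 + (-7/522)·(-8) + 103/198·1 = 1/4 ✓
b·(c∘Ac): (-7/522)·29/14 + 103/198·121/412 = 1/8 ✓
b·Ac²: (-7/522)·(-493/168) + 103/198·209/2472 = 1/12 ✓
b·A²c: 103/198·33/412 = 1/24 ✓; 4 stages ⇒ order 4.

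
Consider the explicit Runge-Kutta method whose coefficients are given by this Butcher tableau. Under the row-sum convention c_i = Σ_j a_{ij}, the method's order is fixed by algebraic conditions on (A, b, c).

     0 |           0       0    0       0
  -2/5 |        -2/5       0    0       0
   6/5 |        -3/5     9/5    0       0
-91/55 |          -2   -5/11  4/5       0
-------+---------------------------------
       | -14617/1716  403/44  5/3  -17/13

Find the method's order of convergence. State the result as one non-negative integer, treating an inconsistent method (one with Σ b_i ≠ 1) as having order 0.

b = (-14617/1716, 403/44, 5/3, -17/13)
c = (0, -2/5, 6/5, -91/55)
Ac = (0, 0, -18/25, 314/275)
Σ b_i: (-14617/1716)·1 + 403/44·1 + 5/3·1 + (-17/13)·1 = 1 ✓
b·c: 403/44·(-2/5) + 5/3·6/5 + (-17/13)·(-91/55) = 1/2 ✓
b·c²: 403/44·4/25 + 5/3·36/25 + (-17/13)·8281/3025 = 864/3025 ≠ 1/3 ⇒ order 2.
b·Ac: 5/3·(-18/25) + (-17/13)·314/275 = -9628/3575 ≠ 1/6

2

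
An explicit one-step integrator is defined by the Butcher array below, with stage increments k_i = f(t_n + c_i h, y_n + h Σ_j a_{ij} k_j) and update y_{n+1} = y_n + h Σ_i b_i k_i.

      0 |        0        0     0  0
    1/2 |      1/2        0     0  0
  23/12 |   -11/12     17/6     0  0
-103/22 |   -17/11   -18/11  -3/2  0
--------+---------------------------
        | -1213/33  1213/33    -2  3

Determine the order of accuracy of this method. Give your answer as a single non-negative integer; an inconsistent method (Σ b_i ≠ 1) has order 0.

2

b = (-1213/33, 1213/33, -2, 3)
c = (0, 1/2, 23/12, -103/22)
Ac = (0, 0, 17/12, -325/88)
Σ b_i: (-1213/33)·1 + 1213/33·1 + (-2)·1 + 3·1 = 1 ✓
b·c: 1213/33·1/2 + (-2)·23/12 + 3·(-103/22) = 1/2 ✓
b·c²: 1213/33·1/4 + (-2)·529/144 + 3·10609/484 = 588935/8712 ≠ 1/3 ⇒ order 2.
b·Ac: (-2)·17/12 + 3·(-325/88) = -3673/264 ≠ 1/6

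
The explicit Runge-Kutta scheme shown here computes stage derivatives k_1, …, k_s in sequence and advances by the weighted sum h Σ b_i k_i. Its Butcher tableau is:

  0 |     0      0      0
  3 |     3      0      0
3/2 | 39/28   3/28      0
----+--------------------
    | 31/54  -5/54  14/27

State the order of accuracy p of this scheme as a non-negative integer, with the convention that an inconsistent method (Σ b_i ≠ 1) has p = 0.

b = (31/54, -5/54, 14/27)
c = (0, 3, 3/2)
Ac = (0, 0, 9/28)
Σ b_i: 31/54·1 + (-5/54)·1 + 14/27·1 = 1 ✓
b·c: (-5/54)·3 + 14/27·3/2 = 1/2 ✓
b·c²: (-5/54)·9 + 14/27·9/4 = 1/3 ✓
b·Ac: 14/27·9/28 = 1/6 ✓; 3 stages ⇒ order 3.

3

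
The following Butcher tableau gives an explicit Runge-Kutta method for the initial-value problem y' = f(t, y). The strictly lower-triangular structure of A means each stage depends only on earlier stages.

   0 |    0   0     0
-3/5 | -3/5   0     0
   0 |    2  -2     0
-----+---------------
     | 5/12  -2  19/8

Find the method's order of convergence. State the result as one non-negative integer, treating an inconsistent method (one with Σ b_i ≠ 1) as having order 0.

b = (5/12, -2, 19/8)
c = (0, -3/5, 0)
Ac = (0, 0, 6/5)
Σ b_i: 5/12·1 + (-2)·1 + 19/8·1 = 19/24 ≠ 1 ⇒ order 0.

0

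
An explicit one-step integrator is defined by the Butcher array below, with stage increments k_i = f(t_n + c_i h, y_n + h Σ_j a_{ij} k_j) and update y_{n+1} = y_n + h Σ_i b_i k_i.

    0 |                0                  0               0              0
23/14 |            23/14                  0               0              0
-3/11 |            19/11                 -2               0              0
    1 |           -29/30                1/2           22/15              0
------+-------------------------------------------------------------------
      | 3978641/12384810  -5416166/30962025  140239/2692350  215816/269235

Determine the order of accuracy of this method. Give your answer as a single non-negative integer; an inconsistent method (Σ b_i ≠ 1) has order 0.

b = (3978641/12384810, -5416166/30962025, 140239/2692350, 215816/269235)
c = (0, 23/14, -3/11, 1)
Ac = (0, 0, -23/7, 59/140)
Σ b_i: 3978641/12384810·1 + (-5416166/30962025)·1 + 140239/2692350·1 + 215816/269235·1 = 1 ✓
b·c: (-5416166/30962025)·23/14 + 140239/2692350·(-3/11) + 215816/269235·1 = 1/2 ✓
b·c²: (-5416166/30962025)·529/196 + 140239/2692350·9/121 + 215816/269235·1 = 1/3 ✓
b·Ac: 140239/2692350·(-23/7) + 215816/269235·59/140 = 1/6 ✓
b·c³: (-5416166/30962025)·12167/2744 + 140239/2692350·(-27/1331) + 215816/269235·1 = 687991/27641460 ≠ 1/4 ⇒ order 3.
b·(c∘Ac): 140239/2692350·69/77 + 215816/269235·59/140 = 1035179/2692350 ≠ 1/8
b·Ac²: 140239/2692350·(-529/98) + 215816/269235·31447/21560 = 10519723/11846340 ≠ 1/12
b·A²c: 215816/269235·(-506/105) = -109202896/28269675 ≠ 1/24

3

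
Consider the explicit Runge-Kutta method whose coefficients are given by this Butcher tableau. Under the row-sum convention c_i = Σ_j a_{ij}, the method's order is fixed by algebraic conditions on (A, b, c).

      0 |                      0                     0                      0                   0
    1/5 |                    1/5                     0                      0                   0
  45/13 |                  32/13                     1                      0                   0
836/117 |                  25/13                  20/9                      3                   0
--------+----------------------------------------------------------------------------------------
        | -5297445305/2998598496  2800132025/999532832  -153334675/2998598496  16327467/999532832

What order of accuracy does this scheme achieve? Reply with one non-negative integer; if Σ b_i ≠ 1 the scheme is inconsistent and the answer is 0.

b = (-5297445305/2998598496, 2800132025/999532832, -153334675/2998598496, 16327467/999532832)
c = (0, 1/5, 45/13, 836/117)
Ac = (0, 0, 1/5, 1267/117)
Σ b_i: (-5297445305/2998598496)·1 + 2800132025/999532832·1 + (-153334675/2998598496)·1 + 16327467/999532832·1 = 1 ✓
b·c: 2800132025/999532832·1/5 + (-153334675/2998598496)·45/13 + 16327467/999532832·836/117 = 1/2 ✓
b·c²: 2800132025/999532832·1/25 + (-153334675/2998598496)·2025/169 + 16327467/999532832·698896/13689 = 1/3 ✓
b·Ac: (-153334675/2998598496)·1/5 + 16327467/999532832·1267/117 = 1/6 ✓
b·c³: 2800132025/999532832·1/125 + (-153334675/2998598496)·91125/2197 + 16327467/999532832·584277056/1601613 = 22009597451897/5701085390520 ≠ 1/4 ⇒ order 3.
b·(c∘Ac): (-153334675/2998598496)·9/13 + 16327467/999532832·1059212/13689 = 47891352529/38981780448 ≠ 1/8
b·Ac²: (-153334675/2998598496)·1/25 + 16327467/999532832·274051/7605 = 28583400787/48727225560 ≠ 1/12
b·A²c: 16327467/999532832·3/5 = 48982401/4997664160 ≠ 1/24

3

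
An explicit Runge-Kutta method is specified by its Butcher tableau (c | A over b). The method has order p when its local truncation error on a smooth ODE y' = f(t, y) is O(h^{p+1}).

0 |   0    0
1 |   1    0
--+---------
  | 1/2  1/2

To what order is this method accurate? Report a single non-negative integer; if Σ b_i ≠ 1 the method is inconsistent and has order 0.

b = (1/2, 1/2)
c = (0, 1)
Σ b_i: 1/2·1 + 1/2·1 = 1 ✓
b·c: 1/2·1 = 1/2 ✓; 2 stages ⇒ order 2.

2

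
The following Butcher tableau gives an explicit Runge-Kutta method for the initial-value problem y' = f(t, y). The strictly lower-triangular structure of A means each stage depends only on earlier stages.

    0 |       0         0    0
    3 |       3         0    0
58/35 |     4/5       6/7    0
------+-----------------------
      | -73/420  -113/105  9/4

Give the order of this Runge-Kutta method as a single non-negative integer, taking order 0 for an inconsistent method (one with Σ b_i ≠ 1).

2

b = (-73/420, -113/105, 9/4)
c = (0, 3, 58/35)
Ac = (0, 0, 18/7)
Σ b_i: (-73/420)·1 + (-113/105)·1 + 9/4·1 = 1 ✓
b·c: (-113/105)·3 + 9/4·58/35 = 1/2 ✓
b·c²: (-113/105)·9 + 9/4·3364/1225 = -4296/1225 ≠ 1/3 ⇒ order 2.
b·Ac: 9/4·18/7 = 81/14 ≠ 1/6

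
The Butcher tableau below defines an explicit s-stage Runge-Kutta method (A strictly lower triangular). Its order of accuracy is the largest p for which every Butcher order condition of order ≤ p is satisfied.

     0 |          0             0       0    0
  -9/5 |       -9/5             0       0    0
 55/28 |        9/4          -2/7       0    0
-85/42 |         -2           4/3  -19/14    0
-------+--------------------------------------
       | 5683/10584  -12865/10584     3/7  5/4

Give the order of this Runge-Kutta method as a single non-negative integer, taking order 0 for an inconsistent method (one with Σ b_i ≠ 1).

2

b = (5683/10584, -12865/10584, 3/7, 5/4)
c = (0, -9/5, 55/28, -85/42)
Ac = (0, 0, 18/35, -9929/1960)
Σ b_i: 5683/10584·1 + (-12865/10584)·1 + 3/7·1 + 5/4·1 = 1 ✓
b·c: (-12865/10584)·(-9/5) + 3/7·55/28 + 5/4·(-85/42) = 1/2 ✓
b·c²: (-12865/10584)·81/25 + 3/7·3025/784 + 5/4·7225/1764 = 175039/61740 ≠ 1/3 ⇒ order 2.
b·Ac: 3/7·18/35 + 5/4·(-9929/1960) = -47917/7840 ≠ 1/6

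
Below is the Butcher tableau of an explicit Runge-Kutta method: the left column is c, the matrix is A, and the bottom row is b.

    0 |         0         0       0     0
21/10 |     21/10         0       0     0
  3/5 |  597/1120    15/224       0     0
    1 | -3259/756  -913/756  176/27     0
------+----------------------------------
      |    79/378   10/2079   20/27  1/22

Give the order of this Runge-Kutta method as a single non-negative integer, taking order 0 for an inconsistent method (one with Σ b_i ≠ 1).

b = (79/378, 10/2079, 20/27, 1/22)
c = (0, 21/10, 3/5, 1)
Ac = (0, 0, 9/64, 11/8)
Σ b_i: 79/378·1 + 10/2079·1 + 20/27·1 + 1/22·1 = 1 ✓
b·c: 10/2079·21/10 + 20/27·3/5 + 1/22·1 = 1/2 ✓
b·c²: 10/2079·441/100 + 20/27·9/25 + 1/22·1 = 1/3 ✓
b·Ac: 20/27·9/64 + 1/22·11/8 = 1/6 ✓
b·c³: 10/2079·9261/1000 + 20/27·27/125 + 1/22·1 = 1/4 ✓
b·(c∘Ac): 20/27·27/320 + 1/22·11/8 = 1/8 ✓
b·Ac²: 20/27·189/640 + 1/22·(-143/48) = 1/12 ✓
b·A²c: 1/22·11/12 = 1/24 ✓; 4 stages ⇒ order 4.

4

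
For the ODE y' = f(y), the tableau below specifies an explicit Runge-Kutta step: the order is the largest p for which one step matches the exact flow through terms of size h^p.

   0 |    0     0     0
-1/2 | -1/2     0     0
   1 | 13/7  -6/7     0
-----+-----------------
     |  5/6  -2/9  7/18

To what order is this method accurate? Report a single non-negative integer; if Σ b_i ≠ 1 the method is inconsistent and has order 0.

3

b = (5/6, -2/9, 7/18)
c = (0, -1/2, 1)
Ac = (0, 0, 3/7)
Σ b_i: 5/6·1 + (-2/9)·1 + 7/18·1 = 1 ✓
b·c: (-2/9)·(-1/2) + 7/18·1 = 1/2 ✓
b·c²: (-2/9)·1/4 + 7/18·1 = 1/3 ✓
b·Ac: 7/18·3/7 = 1/6 ✓; 3 stages ⇒ order 3.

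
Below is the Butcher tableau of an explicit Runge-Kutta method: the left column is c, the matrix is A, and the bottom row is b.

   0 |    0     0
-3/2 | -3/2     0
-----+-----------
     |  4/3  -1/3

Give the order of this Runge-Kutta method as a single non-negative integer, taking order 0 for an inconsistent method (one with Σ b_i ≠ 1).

2

b = (4/3, -1/3)
c = (0, -3/2)
Σ b_i: 4/3·1 + (-1/3)·1 = 1 ✓
b·c: (-1/3)·(-3/2) = 1/2 ✓; 2 stages ⇒ order 2.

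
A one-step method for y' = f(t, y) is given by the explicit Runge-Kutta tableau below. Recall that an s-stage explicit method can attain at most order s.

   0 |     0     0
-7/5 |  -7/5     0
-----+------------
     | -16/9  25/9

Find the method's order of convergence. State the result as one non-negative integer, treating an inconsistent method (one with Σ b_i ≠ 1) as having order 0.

1

b = (-16/9, 25/9)
c = (0, -7/5)
Σ b_i: (-16/9)·1 + 25/9·1 = 1 ✓
b·c: 25/9·(-7/5) = -35/9 ≠ 1/2 ⇒ order 1.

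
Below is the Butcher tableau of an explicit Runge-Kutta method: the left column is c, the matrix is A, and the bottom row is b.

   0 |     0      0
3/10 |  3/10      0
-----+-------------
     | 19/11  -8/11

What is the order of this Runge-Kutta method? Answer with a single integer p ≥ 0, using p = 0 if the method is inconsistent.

1

b = (19/11, -8/11)
c = (0, 3/10)
Σ b_i: 19/11·1 + (-8/11)·1 = 1 ✓
b·c: (-8/11)·3/10 = -12/55 ≠ 1/2 ⇒ order 1.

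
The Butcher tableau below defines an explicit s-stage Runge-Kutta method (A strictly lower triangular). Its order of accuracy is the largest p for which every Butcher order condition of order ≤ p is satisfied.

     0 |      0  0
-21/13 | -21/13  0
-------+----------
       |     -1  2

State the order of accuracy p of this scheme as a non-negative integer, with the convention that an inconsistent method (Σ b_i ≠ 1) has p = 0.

1

b = (-1, 2)
c = (0, -21/13)
Σ b_i: (-1)·1 + 2·1 = 1 ✓
b·c: 2·(-21/13) = -42/13 ≠ 1/2 ⇒ order 1.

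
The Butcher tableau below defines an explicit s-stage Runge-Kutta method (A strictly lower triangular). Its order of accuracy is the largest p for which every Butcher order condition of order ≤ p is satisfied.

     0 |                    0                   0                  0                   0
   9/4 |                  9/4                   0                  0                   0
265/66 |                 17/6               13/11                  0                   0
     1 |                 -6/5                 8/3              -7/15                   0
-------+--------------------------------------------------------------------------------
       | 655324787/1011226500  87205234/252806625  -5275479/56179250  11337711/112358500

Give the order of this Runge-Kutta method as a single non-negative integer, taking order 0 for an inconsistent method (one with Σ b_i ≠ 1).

3

b = (655324787/1011226500, 87205234/252806625, -5275479/56179250, 11337711/112358500)
c = (0, 9/4, 265/66, 1)
Ac = (0, 0, 117/44, 817/198)
Σ b_i: 655324787/1011226500·1 + 87205234/252806625·1 + (-5275479/56179250)·1 + 11337711/112358500·1 = 1 ✓
b·c: 87205234/252806625·9/4 + (-5275479/56179250)·265/66 + 11337711/112358500·1 = 1/2 ✓
b·c²: 87205234/252806625·81/16 + (-5275479/56179250)·70225/4356 + 11337711/112358500·1 = 1/3 ✓
b·Ac: (-5275479/56179250)·117/44 + 11337711/112358500·817/198 = 1/6 ✓
b·c³: 87205234/252806625·729/64 + (-5275479/56179250)·18609625/287496 + 11337711/112358500·1 = -36455701483/17797586400 ≠ 1/4 ⇒ order 3.
b·(c∘Ac): (-5275479/56179250)·10335/968 + 11337711/112358500·817/198 = -790398517/1348302000 ≠ 1/8
b·Ac²: (-5275479/56179250)·1053/176 + 11337711/112358500·78103/13068 = 3671512319/88987932000 ≠ 1/12
b·A²c: 11337711/112358500·(-273/220) = -281381373/2247170000 ≠ 1/24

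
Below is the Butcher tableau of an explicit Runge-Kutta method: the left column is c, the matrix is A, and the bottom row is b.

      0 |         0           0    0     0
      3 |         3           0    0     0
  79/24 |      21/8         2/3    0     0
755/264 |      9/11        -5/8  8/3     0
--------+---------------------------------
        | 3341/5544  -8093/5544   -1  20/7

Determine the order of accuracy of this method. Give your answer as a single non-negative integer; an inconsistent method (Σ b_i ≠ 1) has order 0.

b = (3341/5544, -8093/5544, -1, 20/7)
c = (0, 3, 79/24, 755/264)
Ac = (0, 0, 2, 497/72)
Σ b_i: 3341/5544·1 + (-8093/5544)·1 + (-1)·1 + 20/7·1 = 1 ✓
b·c: (-8093/5544)·3 + (-1)·79/24 + 20/7·755/264 = 1/2 ✓
b·c²: (-8093/5544)·9 + (-1)·6241/576 + 20/7·570025/69696 = -295283/487872 ≠ 1/3 ⇒ order 2.
b·Ac: (-1)·2 + 20/7·497/72 = 319/18 ≠ 1/6

2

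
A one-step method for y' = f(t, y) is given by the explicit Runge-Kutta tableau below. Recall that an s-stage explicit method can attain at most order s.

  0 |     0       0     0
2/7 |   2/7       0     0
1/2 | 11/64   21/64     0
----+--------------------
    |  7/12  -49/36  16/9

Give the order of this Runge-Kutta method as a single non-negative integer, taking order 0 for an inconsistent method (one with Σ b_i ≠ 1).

3

b = (7/12, -49/36, 16/9)
c = (0, 2/7, 1/2)
Ac = (0, 0, 3/32)
Σ b_i: 7/12·1 + (-49/36)·1 + 16/9·1 = 1 ✓
b·c: (-49/36)·2/7 + 16/9·1/2 = 1/2 ✓
b·c²: (-49/36)·4/49 + 16/9·1/4 = 1/3 ✓
b·Ac: 16/9·3/32 = 1/6 ✓; 3 stages ⇒ order 3.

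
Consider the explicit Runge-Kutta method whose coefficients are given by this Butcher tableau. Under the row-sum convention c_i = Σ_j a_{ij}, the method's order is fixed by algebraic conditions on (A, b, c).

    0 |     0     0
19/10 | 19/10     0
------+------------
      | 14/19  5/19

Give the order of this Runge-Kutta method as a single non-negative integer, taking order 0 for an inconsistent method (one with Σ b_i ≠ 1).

2

b = (14/19, 5/19)
c = (0, 19/10)
Σ b_i: 14/19·1 + 5/19·1 = 1 ✓
b·c: 5/19·19/10 = 1/2 ✓; 2 stages ⇒ order 2.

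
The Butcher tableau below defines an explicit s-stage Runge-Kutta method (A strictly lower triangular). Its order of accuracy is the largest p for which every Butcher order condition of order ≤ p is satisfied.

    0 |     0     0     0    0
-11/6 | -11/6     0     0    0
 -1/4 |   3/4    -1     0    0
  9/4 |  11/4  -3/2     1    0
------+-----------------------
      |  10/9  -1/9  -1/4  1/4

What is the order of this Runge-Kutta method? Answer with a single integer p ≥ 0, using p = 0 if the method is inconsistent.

b = (10/9, -1/9, -1/4, 1/4)
c = (0, -11/6, -1/4, 9/4)
Ac = (0, 0, 11/6, 5/2)
Σ b_i: 10/9·1 + (-1/9)·1 + (-1/4)·1 + 1/4·1 = 1 ✓
b·c: (-1/9)·(-11/6) + (-1/4)·(-1/4) + 1/4·9/4 = 179/216 ≠ 1/2 ⇒ order 1.

1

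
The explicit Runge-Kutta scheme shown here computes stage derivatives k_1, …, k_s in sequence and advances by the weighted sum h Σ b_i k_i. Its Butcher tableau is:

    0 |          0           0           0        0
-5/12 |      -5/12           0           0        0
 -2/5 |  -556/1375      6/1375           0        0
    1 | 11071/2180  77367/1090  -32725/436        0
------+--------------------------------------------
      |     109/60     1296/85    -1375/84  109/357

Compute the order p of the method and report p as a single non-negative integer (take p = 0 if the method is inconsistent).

4

b = (109/60, 1296/85, -1375/84, 109/357)
c = (0, -5/12, -2/5, 1)
Ac = (0, 0, -1/550, 391/872)
Σ b_i: 109/60·1 + 1296/85·1 + (-1375/84)·1 + 109/357·1 = 1 ✓
b·c: 1296/85·(-5/12) + (-1375/84)·(-2/5) + 109/357·1 = 1/2 ✓
b·c²: 1296/85·25/144 + (-1375/84)·4/25 + 109/357·1 = 1/3 ✓
b·Ac: (-1375/84)·(-1/550) + 109/357·391/872 = 1/6 ✓
b·c³: 1296/85·(-125/1728) + (-1375/84)·(-8/125) + 109/357·1 = 1/4 ✓
b·(c∘Ac): (-1375/84)·1/1375 + 109/357·391/872 = 1/8 ✓
b·Ac²: (-1375/84)·1/1320 + 109/357·3281/10464 = 1/12 ✓
b·A²c: 109/357·119/872 = 1/24 ✓; 4 stages ⇒ order 4.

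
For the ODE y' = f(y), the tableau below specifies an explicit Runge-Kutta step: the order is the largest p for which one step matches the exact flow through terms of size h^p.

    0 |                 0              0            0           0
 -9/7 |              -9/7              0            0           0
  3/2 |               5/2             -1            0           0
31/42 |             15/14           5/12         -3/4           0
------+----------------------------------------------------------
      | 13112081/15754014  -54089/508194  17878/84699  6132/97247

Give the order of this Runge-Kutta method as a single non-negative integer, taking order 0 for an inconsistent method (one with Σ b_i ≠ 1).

b = (13112081/15754014, -54089/508194, 17878/84699, 6132/97247)
c = (0, -9/7, 3/2, 31/42)
Ac = (0, 0, 9/7, -93/56)
Σ b_i: 13112081/15754014·1 + (-54089/508194)·1 + 17878/84699·1 + 6132/97247·1 = 1 ✓
b·c: (-54089/508194)·(-9/7) + 17878/84699·3/2 + 6132/97247·31/42 = 1/2 ✓
b·c²: (-54089/508194)·81/49 + 17878/84699·9/4 + 6132/97247·961/1764 = 1/3 ✓
b·Ac: 17878/84699·9/7 + 6132/97247·(-93/56) = 1/6 ✓
b·c³: (-54089/508194)·(-729/343) + 17878/84699·27/8 + 6132/97247·29791/74088 = 5334179/5533668 ≠ 1/4 ⇒ order 3.
b·(c∘Ac): 17878/84699·27/14 + 6132/97247·(-961/784) = 28967/87836 ≠ 1/8
b·Ac²: 17878/84699·(-81/49) + 6132/97247·(-783/784) = -1121565/2722916 ≠ 1/12
b·A²c: 6132/97247·(-27/28) = -5913/97247 ≠ 1/24

3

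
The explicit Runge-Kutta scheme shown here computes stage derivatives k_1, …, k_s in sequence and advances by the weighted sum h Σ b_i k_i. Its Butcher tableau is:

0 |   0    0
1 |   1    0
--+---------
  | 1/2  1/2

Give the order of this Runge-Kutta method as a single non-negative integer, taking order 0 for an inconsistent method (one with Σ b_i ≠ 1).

b = (1/2, 1/2)
c = (0, 1)
Σ b_i: 1/2·1 + 1/2·1 = 1 ✓
b·c: 1/2·1 = 1/2 ✓; 2 stages ⇒ order 2.

2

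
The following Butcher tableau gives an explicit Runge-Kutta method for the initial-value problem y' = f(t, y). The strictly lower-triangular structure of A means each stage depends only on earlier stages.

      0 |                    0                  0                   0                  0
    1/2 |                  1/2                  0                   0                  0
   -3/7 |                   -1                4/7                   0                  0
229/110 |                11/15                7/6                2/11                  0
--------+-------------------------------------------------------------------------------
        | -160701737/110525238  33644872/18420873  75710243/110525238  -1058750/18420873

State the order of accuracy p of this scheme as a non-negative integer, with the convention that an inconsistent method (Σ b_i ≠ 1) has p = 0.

3

b = (-160701737/110525238, 33644872/18420873, 75710243/110525238, -1058750/18420873)
c = (0, 1/2, -3/7, 229/110)
Ac = (0, 0, 2/7, 467/924)
Σ b_i: (-160701737/110525238)·1 + 33644872/18420873·1 + 75710243/110525238·1 + (-1058750/18420873)·1 = 1 ✓
b·c: 33644872/18420873·1/2 + 75710243/110525238·(-3/7) + (-1058750/18420873)·229/110 = 1/2 ✓
b·c²: 33644872/18420873·1/4 + 75710243/110525238·9/49 + (-1058750/18420873)·52441/12100 = 1/3 ✓
b·Ac: 75710243/110525238·2/7 + (-1058750/18420873)·467/924 = 1/6 ✓
b·c³: 33644872/18420873·1/8 + 75710243/110525238·(-27/343) + (-1058750/18420873)·12008989/1331000 = -1952805919/5673628884 ≠ 1/4 ⇒ order 3.
b·(c∘Ac): 75710243/110525238·(-6/49) + (-1058750/18420873)·106943/101640 = -31909159/221050476 ≠ 1/8
b·Ac²: 75710243/110525238·1/7 + (-1058750/18420873)·4205/12936 = 40837037/515784444 ≠ 1/12
b·A²c: (-1058750/18420873)·4/77 = -55000/18420873 ≠ 1/24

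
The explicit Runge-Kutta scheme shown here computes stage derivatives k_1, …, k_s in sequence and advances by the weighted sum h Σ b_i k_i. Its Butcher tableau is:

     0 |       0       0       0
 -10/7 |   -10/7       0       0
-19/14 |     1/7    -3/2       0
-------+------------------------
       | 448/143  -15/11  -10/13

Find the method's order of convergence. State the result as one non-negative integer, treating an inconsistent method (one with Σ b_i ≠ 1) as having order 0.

b = (448/143, -15/11, -10/13)
c = (0, -10/7, -19/14)
Ac = (0, 0, 15/7)
Σ b_i: 448/143·1 + (-15/11)·1 + (-10/13)·1 = 1 ✓
b·c: (-15/11)·(-10/7) + (-10/13)·(-19/14) = 2995/1001 ≠ 1/2 ⇒ order 1.

1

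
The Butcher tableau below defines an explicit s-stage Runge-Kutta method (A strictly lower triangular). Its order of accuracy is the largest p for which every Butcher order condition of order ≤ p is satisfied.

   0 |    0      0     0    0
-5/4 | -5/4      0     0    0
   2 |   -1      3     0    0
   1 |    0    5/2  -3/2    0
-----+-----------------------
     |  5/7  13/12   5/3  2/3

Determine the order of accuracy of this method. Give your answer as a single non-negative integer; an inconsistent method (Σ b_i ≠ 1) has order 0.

0

b = (5/7, 13/12, 5/3, 2/3)
c = (0, -5/4, 2, 1)
Ac = (0, 0, -15/4, -49/8)
Σ b_i: 5/7·1 + 13/12·1 + 5/3·1 + 2/3·1 = 347/84 ≠ 1 ⇒ order 0.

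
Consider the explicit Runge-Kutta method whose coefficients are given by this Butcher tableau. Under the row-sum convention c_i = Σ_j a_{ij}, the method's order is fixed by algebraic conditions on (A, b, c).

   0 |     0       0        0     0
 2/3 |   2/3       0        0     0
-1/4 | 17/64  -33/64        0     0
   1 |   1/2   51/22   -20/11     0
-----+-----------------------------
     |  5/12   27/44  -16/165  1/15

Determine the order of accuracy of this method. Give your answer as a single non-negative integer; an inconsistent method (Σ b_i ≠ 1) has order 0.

b = (5/12, 27/44, -16/165, 1/15)
c = (0, 2/3, -1/4, 1)
Ac = (0, 0, -11/32, 2)
Σ b_i: 5/12·1 + 27/44·1 + (-16/165)·1 + 1/15·1 = 1 ✓
b·c: 27/44·2/3 + (-16/165)·(-1/4) + 1/15·1 = 1/2 ✓
b·c²: 27/44·4/9 + (-16/165)·1/16 + 1/15·1 = 1/3 ✓
b·Ac: (-16/165)·(-11/32) + 1/15·2 = 1/6 ✓
b·c³: 27/44·8/27 + (-16/165)·(-1/64) + 1/15·1 = 1/4 ✓
b·(c∘Ac): (-16/165)·11/128 + 1/15·2 = 1/8 ✓
b·Ac²: (-16/165)·(-11/48) + 1/15·11/12 = 1/12 ✓
b·A²c: 1/15·5/8 = 1/24 ✓; 4 stages ⇒ order 4.

4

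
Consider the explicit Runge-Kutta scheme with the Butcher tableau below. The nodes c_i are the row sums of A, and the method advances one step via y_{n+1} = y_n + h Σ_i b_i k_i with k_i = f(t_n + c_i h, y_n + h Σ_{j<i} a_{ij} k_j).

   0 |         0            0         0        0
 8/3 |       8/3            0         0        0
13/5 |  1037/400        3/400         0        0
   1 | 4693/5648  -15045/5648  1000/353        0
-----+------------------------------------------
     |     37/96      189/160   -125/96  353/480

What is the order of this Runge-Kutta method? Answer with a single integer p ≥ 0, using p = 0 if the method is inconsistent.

b = (37/96, 189/160, -125/96, 353/480)
c = (0, 8/3, 13/5, 1)
Ac = (0, 0, 1/50, 185/706)
Σ b_i: 37/96·1 + 189/160·1 + (-125/96)·1 + 353/480·1 = 1 ✓
b·c: 189/160·8/3 + (-125/96)·13/5 + 353/480·1 = 1/2 ✓
b·c²: 189/160·64/9 + (-125/96)·169/25 + 353/480·1 = 1/3 ✓
b·Ac: (-125/96)·1/50 + 353/480·185/706 = 1/6 ✓
b·c³: 189/160·512/27 + (-125/96)·2197/125 + 353/480·1 = 1/4 ✓
b·(c∘Ac): (-125/96)·13/250 + 353/480·185/706 = 1/8 ✓
b·Ac²: (-125/96)·4/75 + 353/480·220/1059 = 1/12 ✓
b·A²c: 353/480·20/353 = 1/24 ✓; 4 stages ⇒ order 4.

4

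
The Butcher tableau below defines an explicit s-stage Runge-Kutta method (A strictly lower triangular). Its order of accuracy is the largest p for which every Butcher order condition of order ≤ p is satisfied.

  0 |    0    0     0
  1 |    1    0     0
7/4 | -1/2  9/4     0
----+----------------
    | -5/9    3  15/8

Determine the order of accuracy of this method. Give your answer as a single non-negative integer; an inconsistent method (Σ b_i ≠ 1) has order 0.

0

b = (-5/9, 3, 15/8)
c = (0, 1, 7/4)
Ac = (0, 0, 9/4)
Σ b_i: (-5/9)·1 + 3·1 + 15/8·1 = 311/72 ≠ 1 ⇒ order 0.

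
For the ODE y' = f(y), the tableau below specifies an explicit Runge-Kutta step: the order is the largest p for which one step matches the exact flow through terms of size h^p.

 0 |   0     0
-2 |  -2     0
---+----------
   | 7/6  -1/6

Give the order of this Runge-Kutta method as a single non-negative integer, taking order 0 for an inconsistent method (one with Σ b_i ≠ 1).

1

b = (7/6, -1/6)
c = (0, -2)
Σ b_i: 7/6·1 + (-1/6)·1 = 1 ✓
b·c: (-1/6)·(-2) = 1/3 ≠ 1/2 ⇒ order 1.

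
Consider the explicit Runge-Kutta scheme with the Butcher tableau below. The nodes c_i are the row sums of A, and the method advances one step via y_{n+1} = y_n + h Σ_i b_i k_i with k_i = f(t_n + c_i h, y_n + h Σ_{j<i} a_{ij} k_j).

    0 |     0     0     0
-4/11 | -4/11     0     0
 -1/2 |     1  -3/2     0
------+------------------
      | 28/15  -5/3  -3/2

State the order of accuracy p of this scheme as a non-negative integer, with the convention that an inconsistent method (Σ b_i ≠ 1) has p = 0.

b = (28/15, -5/3, -3/2)
c = (0, -4/11, -1/2)
Ac = (0, 0, 6/11)
Σ b_i: 28/15·1 + (-5/3)·1 + (-3/2)·1 = -13/10 ≠ 1 ⇒ order 0.

0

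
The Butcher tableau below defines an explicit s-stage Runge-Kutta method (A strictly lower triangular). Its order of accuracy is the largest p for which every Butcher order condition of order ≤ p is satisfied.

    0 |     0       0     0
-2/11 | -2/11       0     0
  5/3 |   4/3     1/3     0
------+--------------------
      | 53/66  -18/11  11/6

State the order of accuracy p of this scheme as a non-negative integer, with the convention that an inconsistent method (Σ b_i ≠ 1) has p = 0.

1

b = (53/66, -18/11, 11/6)
c = (0, -2/11, 5/3)
Ac = (0, 0, -2/33)
Σ b_i: 53/66·1 + (-18/11)·1 + 11/6·1 = 1 ✓
b·c: (-18/11)·(-2/11) + 11/6·5/3 = 7303/2178 ≠ 1/2 ⇒ order 1.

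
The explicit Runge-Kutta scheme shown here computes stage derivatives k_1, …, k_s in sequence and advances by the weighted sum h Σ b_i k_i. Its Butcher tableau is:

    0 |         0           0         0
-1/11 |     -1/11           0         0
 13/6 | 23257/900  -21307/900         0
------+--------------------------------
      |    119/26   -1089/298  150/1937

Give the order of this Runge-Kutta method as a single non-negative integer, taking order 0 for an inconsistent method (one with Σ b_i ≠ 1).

b = (119/26, -1089/298, 150/1937)
c = (0, -1/11, 13/6)
Ac = (0, 0, 1937/900)
Σ b_i: 119/26·1 + (-1089/298)·1 + 150/1937·1 = 1 ✓
b·c: (-1089/298)·(-1/11) + 150/1937·13/6 = 1/2 ✓
b·c²: (-1089/298)·1/121 + 150/1937·169/36 = 1/3 ✓
b·Ac: 150/1937·1937/900 = 1/6 ✓; 3 stages ⇒ order 3.

3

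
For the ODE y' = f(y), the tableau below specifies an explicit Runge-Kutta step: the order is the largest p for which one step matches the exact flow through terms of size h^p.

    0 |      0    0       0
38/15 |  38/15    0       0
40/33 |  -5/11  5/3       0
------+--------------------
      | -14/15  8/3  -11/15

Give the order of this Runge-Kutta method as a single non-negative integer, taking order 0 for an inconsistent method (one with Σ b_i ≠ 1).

1

b = (-14/15, 8/3, -11/15)
c = (0, 38/15, 40/33)
Ac = (0, 0, 38/9)
Σ b_i: (-14/15)·1 + 8/3·1 + (-11/15)·1 = 1 ✓
b·c: 8/3·38/15 + (-11/15)·40/33 = 88/15 ≠ 1/2 ⇒ order 1.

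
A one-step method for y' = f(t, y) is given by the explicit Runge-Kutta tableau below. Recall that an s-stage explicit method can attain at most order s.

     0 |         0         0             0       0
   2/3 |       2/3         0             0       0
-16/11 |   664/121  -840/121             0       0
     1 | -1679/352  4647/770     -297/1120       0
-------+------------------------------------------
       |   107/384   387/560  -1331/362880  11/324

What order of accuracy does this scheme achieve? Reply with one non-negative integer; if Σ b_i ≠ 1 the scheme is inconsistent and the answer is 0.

4

b = (107/384, 387/560, -1331/362880, 11/324)
c = (0, 2/3, -16/11, 1)
Ac = (0, 0, -560/121, 97/22)
Σ b_i: 107/384·1 + 387/560·1 + (-1331/362880)·1 + 11/324·1 = 1 ✓
b·c: 387/560·2/3 + (-1331/362880)·(-16/11) + 11/324·1 = 1/2 ✓
b·c²: 387/560·4/9 + (-1331/362880)·256/121 + 11/324·1 = 1/3 ✓
b·Ac: (-1331/362880)·(-560/121) + 11/324·97/22 = 1/6 ✓
b·c³: 387/560·8/27 + (-1331/362880)·(-4096/1331) + 11/324·1 = 1/4 ✓
b·(c∘Ac): (-1331/362880)·8960/1331 + 11/324·97/22 = 1/8 ✓
b·Ac²: (-1331/362880)·(-1120/363) + 11/324·70/33 = 1/12 ✓
b·A²c: 11/324·27/22 = 1/24 ✓; 4 stages ⇒ order 4.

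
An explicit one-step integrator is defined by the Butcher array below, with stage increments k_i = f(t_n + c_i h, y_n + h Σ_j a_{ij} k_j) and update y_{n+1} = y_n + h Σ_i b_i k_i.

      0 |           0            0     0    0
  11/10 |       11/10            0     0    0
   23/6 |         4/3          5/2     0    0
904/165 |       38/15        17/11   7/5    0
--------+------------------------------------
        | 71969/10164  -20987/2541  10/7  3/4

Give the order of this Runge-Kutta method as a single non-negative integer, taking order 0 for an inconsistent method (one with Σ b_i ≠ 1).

b = (71969/10164, -20987/2541, 10/7, 3/4)
c = (0, 11/10, 23/6, 904/165)
Ac = (0, 0, 11/4, 106/15)
Σ b_i: 71969/10164·1 + (-20987/2541)·1 + 10/7·1 + 3/4·1 = 1 ✓
b·c: (-20987/2541)·11/10 + 10/7·23/6 + 3/4·904/165 = 1/2 ✓
b·c²: (-20987/2541)·121/100 + 10/7·529/36 + 3/4·817216/27225 = 5109101/152460 ≠ 1/3 ⇒ order 2.
b·Ac: 10/7·11/4 + 3/4·106/15 = 323/35 ≠ 1/6

2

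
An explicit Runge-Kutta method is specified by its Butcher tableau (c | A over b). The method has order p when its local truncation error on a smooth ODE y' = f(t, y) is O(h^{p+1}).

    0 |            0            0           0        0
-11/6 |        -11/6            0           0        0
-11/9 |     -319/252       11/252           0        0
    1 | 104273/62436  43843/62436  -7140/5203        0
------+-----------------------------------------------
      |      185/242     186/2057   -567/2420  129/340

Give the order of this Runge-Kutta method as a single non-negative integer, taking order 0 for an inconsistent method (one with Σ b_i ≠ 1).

4

b = (185/242, 186/2057, -567/2420, 129/340)
c = (0, -11/6, -11/9, 1)
Ac = (0, 0, -121/1512, 1207/3096)
Σ b_i: 185/242·1 + 186/2057·1 + (-567/2420)·1 + 129/340·1 = 1 ✓
b·c: 186/2057·(-11/6) + (-567/2420)·(-11/9) + 129/340·1 = 1/2 ✓
b·c²: 186/2057·121/36 + (-567/2420)·121/81 + 129/340·1 = 1/3 ✓
b·Ac: (-567/2420)·(-121/1512) + 129/340·1207/3096 = 1/6 ✓
b·c³: 186/2057·(-1331/216) + (-567/2420)·(-1331/729) + 129/340·1 = 1/4 ✓
b·(c∘Ac): (-567/2420)·1331/13608 + 129/340·1207/3096 = 1/8 ✓
b·Ac²: (-567/2420)·1331/9072 + 129/340·1921/6192 = 1/12 ✓
b·A²c: 129/340·85/774 = 1/24 ✓; 4 stages ⇒ order 4.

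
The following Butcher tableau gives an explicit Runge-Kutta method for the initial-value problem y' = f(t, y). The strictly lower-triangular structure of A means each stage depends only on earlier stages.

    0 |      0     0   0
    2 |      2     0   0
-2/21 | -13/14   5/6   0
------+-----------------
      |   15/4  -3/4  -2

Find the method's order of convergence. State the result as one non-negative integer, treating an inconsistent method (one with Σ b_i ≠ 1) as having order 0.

b = (15/4, -3/4, -2)
c = (0, 2, -2/21)
Ac = (0, 0, 5/3)
Σ b_i: 15/4·1 + (-3/4)·1 + (-2)·1 = 1 ✓
b·c: (-3/4)·2 + (-2)·(-2/21) = -55/42 ≠ 1/2 ⇒ order 1.

1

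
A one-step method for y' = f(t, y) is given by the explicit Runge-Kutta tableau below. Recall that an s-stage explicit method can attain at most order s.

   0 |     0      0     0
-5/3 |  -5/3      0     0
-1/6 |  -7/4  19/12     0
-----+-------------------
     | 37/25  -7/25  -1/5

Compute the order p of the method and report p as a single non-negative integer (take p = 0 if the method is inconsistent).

b = (37/25, -7/25, -1/5)
c = (0, -5/3, -1/6)
Ac = (0, 0, -95/36)
Σ b_i: 37/25·1 + (-7/25)·1 + (-1/5)·1 = 1 ✓
b·c: (-7/25)·(-5/3) + (-1/5)·(-1/6) = 1/2 ✓
b·c²: (-7/25)·25/9 + (-1/5)·1/36 = -47/60 ≠ 1/3 ⇒ order 2.
b·Ac: (-1/5)·(-95/36) = 19/36 ≠ 1/6

2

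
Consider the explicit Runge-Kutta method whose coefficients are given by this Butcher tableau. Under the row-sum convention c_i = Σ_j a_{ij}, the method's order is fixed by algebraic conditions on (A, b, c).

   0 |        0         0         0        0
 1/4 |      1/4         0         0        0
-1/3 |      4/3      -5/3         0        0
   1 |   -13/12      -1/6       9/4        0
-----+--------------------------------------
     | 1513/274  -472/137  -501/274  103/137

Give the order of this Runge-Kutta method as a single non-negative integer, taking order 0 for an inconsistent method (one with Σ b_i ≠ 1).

b = (1513/274, -472/137, -501/274, 103/137)
c = (0, 1/4, -1/3, 1)
Ac = (0, 0, -5/12, -19/24)
Σ b_i: 1513/274·1 + (-472/137)·1 + (-501/274)·1 + 103/137·1 = 1 ✓
b·c: (-472/137)·1/4 + (-501/274)·(-1/3) + 103/137·1 = 1/2 ✓
b·c²: (-472/137)·1/16 + (-501/274)·1/9 + 103/137·1 = 1/3 ✓
b·Ac: (-501/274)·(-5/12) + 103/137·(-19/24) = 1/6 ✓
b·c³: (-472/137)·1/64 + (-501/274)·(-1/27) + 103/137·1 = 7553/9864 ≠ 1/4 ⇒ order 3.
b·(c∘Ac): (-501/274)·5/36 + 103/137·(-19/24) = -349/411 ≠ 1/8
b·Ac²: (-501/274)·(-5/48) + 103/137·23/96 = 2437/6576 ≠ 1/12
b·A²c: 103/137·(-15/16) = -1545/2192 ≠ 1/24

3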